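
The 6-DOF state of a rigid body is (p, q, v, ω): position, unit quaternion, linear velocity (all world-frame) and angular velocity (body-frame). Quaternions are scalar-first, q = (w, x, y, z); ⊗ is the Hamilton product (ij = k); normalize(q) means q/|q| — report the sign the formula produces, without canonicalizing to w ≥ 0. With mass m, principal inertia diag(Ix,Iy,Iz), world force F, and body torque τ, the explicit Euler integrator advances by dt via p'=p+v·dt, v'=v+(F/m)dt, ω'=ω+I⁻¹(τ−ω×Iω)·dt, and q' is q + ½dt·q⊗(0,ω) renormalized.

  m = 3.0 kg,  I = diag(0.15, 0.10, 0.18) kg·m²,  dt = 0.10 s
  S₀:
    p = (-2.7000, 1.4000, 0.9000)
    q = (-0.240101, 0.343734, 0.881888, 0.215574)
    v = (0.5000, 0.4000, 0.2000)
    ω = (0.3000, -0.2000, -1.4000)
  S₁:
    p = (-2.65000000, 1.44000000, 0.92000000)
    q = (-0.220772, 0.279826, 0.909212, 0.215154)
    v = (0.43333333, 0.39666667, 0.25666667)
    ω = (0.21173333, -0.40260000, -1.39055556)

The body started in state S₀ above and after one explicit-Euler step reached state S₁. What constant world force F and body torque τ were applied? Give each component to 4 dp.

F = (-2.0000, -0.1000, 1.7000)
τ = (-0.1100, -0.1900, 0.0200)

velocity change Δv = (-0.06666667, -0.00333333, 0.05666667)
applied force F = (-2.0000, -0.1000, 1.7000)
ω₁ − ω₀ = (-0.08826667, -0.20260000, 0.00944444)
ω₀×(Iω₀) = (0.0224, 0.0126, 0.0030)
τ = I·(Δω/dt) + ω₀×(Iω₀) = (-0.1100, -0.1900, 0.0200)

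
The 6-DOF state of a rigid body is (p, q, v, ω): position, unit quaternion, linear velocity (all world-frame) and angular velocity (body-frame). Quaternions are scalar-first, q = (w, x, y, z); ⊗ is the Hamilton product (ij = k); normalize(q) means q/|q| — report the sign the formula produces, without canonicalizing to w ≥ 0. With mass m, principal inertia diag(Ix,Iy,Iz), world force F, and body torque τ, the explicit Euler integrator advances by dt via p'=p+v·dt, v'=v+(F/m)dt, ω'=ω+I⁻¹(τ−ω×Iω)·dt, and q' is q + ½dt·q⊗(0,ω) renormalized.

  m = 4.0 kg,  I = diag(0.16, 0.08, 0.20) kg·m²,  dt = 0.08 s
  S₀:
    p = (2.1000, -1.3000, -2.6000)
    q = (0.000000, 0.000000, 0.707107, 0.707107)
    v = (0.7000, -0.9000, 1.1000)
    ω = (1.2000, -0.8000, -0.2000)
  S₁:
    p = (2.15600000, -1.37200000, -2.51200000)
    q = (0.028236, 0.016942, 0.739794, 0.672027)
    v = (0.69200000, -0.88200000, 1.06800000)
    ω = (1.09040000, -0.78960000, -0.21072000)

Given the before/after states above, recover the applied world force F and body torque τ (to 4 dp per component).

F = (-0.4000, 0.9000, -1.6000)
τ = (-0.2000, 0.0200, 0.0500)

rate change Δω = (-0.10960000, 0.01040000, -0.01072000)
gyro term ω₀×Iω₀ = (0.0192, 0.0096, 0.0768)
applied torque τ = (-0.2000, 0.0200, 0.0500)
Δv = v₁−v₀ = (-0.00800000, 0.01800000, -0.03200000)
applied force F = (-0.4000, 0.9000, -1.6000)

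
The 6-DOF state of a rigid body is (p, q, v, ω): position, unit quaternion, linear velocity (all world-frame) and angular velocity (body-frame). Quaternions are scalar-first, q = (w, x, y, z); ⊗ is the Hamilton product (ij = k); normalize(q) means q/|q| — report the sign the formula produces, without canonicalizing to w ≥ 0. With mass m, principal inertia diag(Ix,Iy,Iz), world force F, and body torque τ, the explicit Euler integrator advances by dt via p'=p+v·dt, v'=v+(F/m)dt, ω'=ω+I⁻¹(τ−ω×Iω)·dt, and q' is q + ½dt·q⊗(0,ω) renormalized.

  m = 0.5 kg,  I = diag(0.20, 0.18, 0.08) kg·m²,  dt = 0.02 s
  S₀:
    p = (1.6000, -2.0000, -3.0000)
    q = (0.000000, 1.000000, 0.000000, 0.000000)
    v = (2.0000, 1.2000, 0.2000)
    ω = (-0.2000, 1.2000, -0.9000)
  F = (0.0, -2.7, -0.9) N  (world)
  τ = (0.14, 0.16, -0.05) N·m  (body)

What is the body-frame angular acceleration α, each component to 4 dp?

precession coupling ω×(Iω) = (0.1080, 0.0216, 0.0048)
α = I⁻¹(τ − ω×Iω) = (0.1600, 0.7689, -0.6850)

α = (0.1600, 0.7689, -0.6850)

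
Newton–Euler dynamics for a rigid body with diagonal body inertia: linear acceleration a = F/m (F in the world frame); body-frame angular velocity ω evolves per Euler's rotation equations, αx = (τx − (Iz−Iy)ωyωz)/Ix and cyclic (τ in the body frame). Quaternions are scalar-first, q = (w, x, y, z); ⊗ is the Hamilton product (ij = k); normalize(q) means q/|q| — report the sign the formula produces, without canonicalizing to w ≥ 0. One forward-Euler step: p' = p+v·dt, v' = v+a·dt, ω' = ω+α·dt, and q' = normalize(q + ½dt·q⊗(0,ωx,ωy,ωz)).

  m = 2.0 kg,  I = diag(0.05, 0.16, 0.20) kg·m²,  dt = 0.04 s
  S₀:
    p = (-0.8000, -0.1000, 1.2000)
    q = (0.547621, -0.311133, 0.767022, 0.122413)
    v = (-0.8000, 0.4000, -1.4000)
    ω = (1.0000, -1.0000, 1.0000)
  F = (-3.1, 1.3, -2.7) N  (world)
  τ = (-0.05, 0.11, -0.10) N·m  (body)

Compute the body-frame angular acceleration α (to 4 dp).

α = (-0.2000, 1.6250, 0.0500)

ω×(Iω) gyroscopic = (-0.0400, -0.1500, -0.1100)
α = I⁻¹(τ − ω×Iω) = (-0.2000, 1.6250, 0.0500)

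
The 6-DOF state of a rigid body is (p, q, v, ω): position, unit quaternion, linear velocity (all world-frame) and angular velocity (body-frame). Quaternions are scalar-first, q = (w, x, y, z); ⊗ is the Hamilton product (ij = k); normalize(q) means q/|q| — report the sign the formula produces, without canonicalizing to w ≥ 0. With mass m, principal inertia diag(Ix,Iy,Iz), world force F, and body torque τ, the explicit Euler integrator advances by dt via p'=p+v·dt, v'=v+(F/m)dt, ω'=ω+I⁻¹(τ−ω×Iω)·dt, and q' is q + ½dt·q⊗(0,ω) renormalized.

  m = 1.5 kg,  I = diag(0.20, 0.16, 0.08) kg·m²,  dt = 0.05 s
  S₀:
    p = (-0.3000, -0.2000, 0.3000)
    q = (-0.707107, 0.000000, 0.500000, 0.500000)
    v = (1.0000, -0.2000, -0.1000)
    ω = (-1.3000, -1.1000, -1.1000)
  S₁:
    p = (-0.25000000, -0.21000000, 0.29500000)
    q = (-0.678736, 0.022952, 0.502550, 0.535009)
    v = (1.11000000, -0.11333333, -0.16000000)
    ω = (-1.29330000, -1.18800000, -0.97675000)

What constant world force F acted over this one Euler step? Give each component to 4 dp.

F = (3.3000, 2.6000, -1.8000)

Δv = v₁−v₀ = (0.11000000, 0.08666667, -0.06000000)
applied force F = (3.3000, 2.6000, -1.8000)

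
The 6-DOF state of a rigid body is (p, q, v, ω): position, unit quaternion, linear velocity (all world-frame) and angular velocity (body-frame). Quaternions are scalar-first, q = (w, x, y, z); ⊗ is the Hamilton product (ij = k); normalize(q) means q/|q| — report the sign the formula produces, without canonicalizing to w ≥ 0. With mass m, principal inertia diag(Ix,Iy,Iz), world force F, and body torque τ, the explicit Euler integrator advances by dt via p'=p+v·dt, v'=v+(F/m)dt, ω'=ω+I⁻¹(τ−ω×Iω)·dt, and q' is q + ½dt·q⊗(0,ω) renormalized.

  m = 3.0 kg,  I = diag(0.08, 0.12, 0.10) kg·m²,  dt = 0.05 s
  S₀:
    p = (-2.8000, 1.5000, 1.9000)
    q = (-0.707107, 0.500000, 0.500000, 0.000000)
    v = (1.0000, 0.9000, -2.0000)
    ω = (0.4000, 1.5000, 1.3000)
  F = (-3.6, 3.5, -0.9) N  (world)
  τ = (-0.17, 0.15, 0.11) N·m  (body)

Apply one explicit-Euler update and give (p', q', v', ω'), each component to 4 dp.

a = (-1.2000, 1.1667, -0.3000)
p' = p + v·dt = (-2.7500, 1.5450, 1.8000)
new velocity v' = (0.9400, 0.9583, -2.0150)
gyro term ω×Iω = (-0.0390, -0.0104, 0.0240)
angular accel α = (-1.6375, 1.3367, 0.8600)
ω + α·dt = (0.3181, 1.5668, 1.3430)
q⊗(0,ω) = (-0.9500000, 0.3671572, -1.7106605, -0.3692391)
q + ½dt·q⊗(0,ω), renormalized = (-0.7299, 0.5085, 0.4566, -0.0092)

p' = (-2.7500, 1.5450, 1.8000)
q' = (-0.7299, 0.5085, 0.4566, -0.0092)
v' = (0.9400, 0.9583, -2.0150)
ω' = (0.3181, 1.5668, 1.3430)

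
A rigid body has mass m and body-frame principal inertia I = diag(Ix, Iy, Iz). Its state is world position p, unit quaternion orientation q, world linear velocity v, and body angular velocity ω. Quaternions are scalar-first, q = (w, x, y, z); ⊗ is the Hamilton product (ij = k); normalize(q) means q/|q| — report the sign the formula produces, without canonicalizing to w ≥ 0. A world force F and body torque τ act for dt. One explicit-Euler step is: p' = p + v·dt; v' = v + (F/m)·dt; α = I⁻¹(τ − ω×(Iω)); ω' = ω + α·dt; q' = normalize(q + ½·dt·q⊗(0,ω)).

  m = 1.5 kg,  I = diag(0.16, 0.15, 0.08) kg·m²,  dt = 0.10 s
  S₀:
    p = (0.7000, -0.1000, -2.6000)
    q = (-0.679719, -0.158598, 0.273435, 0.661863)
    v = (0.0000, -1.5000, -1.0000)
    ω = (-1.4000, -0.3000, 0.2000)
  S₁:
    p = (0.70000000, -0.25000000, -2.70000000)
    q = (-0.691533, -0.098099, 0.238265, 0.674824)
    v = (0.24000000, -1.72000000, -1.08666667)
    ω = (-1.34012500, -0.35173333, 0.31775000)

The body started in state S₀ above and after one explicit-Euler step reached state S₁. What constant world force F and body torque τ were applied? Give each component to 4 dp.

F = (3.6000, -3.3000, -1.3000)
τ = (0.1000, -0.1000, 0.0900)

Δv = v₁−v₀ = (0.24000000, -0.22000000, -0.08666667)
m·(v₁−v₀)/dt = (3.6000, -3.3000, -1.3000)
rate change Δω = (0.05987500, -0.05173333, 0.11775000)
τ = I·(Δω/dt) + ω₀×(Iω₀) = (0.1000, -0.1000, 0.0900)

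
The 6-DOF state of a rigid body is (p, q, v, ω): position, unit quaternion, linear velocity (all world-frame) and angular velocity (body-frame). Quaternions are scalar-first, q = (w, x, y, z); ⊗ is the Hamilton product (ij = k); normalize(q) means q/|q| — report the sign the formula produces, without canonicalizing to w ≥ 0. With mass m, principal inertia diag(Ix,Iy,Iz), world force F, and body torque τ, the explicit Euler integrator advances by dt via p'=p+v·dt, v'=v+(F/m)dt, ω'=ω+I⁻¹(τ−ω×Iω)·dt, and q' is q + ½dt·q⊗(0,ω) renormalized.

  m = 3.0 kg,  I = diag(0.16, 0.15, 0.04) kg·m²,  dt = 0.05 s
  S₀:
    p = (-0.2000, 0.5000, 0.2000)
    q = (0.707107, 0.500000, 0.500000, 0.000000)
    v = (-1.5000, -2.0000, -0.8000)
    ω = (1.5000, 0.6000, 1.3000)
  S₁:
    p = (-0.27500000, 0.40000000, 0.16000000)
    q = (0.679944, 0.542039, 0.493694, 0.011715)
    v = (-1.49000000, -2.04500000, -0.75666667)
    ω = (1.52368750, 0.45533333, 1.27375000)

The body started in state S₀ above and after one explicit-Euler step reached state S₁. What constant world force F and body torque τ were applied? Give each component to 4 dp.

v₁ − v₀ = (0.01000000, -0.04500000, 0.04333333)
F = m·Δv/dt = (0.6000, -2.7000, 2.6000)
rate change Δω = (0.02368750, -0.14466667, -0.02625000)
τ = I·(Δω/dt) + ω₀×(Iω₀) = (-0.0100, -0.2000, -0.0300)

F = (0.6000, -2.7000, 2.6000)
τ = (-0.0100, -0.2000, -0.0300)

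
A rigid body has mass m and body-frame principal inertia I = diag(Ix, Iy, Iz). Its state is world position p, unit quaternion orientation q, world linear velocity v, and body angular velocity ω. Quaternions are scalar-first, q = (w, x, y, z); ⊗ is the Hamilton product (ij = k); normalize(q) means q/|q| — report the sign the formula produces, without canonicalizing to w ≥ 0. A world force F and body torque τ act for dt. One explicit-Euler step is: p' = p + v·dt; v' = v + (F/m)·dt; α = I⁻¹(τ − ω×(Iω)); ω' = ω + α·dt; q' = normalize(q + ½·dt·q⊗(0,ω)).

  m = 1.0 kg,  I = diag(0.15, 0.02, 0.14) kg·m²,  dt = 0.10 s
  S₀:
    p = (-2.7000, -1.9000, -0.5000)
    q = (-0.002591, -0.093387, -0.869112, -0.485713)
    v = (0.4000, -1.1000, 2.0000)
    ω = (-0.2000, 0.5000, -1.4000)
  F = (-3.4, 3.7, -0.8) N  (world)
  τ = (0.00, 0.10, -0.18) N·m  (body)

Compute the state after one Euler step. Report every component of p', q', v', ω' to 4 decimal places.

(τ − ω×Iω)/I = (0.5600, 4.8600, -1.3786)
ω' = ω + α·dt = (-0.1440, 0.9860, -1.5379)
2q̇ = q⊗(0,ω) = (-0.2641196, 1.4601315, -0.0348947, -0.2168885)
q' = normalize(q + ½dt·q⊗(0,ω)) = (-0.0158, -0.0203, -0.8684, -0.4952)
linear accel F/m = (-3.4000, 3.7000, -0.8000)
p + v·dt = (-2.6600, -2.0100, -0.3000)
v + (F/m)dt = (0.0600, -0.7300, 1.9200)

p' = (-2.6600, -2.0100, -0.3000)
q' = (-0.0158, -0.0203, -0.8684, -0.4952)
v' = (0.0600, -0.7300, 1.9200)
ω' = (-0.1440, 0.9860, -1.5379)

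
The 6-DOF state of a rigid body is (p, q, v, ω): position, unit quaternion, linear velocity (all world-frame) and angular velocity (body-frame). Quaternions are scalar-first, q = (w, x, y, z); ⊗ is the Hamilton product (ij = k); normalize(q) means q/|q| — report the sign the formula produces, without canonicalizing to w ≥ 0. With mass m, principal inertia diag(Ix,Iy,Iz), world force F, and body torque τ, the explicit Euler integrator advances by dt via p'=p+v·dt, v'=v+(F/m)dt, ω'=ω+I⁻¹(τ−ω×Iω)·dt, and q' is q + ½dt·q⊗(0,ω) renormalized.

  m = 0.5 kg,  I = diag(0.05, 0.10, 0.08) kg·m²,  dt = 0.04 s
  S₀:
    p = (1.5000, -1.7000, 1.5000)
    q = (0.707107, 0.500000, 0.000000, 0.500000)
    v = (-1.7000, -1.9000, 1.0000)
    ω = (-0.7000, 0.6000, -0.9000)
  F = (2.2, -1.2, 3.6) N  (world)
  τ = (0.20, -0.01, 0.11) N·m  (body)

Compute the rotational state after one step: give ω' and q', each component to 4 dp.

angular accel α = (3.7840, 0.0890, 1.6375)
new body rate ω' = (-0.5486, 0.6036, -0.8345)
Hamilton product q⊗(0,ω) = (0.8000000, -0.7949749, 0.5242642, -0.3363963)
q' = normalize(q + ½dt·q⊗(0,ω)) = (0.7229, 0.4839, 0.0105, 0.4931)

ω' = (-0.5486, 0.6036, -0.8345)
q' = (0.7229, 0.4839, 0.0105, 0.4931)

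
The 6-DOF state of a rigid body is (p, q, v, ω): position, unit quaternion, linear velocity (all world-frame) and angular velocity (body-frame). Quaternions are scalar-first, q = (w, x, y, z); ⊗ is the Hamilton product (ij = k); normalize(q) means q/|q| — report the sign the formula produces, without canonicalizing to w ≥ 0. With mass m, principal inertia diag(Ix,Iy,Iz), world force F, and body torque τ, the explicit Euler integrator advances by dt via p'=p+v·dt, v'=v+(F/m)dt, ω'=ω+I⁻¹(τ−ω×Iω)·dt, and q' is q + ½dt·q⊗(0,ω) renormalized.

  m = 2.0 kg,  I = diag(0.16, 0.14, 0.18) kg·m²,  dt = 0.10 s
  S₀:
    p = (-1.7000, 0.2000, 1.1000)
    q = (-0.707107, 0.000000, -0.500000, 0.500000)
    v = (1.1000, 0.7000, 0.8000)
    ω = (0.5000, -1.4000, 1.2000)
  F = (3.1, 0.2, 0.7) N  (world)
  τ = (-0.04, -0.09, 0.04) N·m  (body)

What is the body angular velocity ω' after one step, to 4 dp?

precession coupling ω×(Iω) = (-0.0672, -0.0120, 0.0140)
angular accel α = (0.1700, -0.5571, 0.1444)
ω + α·dt = (0.5170, -1.4557, 1.2144)

ω' = (0.5170, -1.4557, 1.2144)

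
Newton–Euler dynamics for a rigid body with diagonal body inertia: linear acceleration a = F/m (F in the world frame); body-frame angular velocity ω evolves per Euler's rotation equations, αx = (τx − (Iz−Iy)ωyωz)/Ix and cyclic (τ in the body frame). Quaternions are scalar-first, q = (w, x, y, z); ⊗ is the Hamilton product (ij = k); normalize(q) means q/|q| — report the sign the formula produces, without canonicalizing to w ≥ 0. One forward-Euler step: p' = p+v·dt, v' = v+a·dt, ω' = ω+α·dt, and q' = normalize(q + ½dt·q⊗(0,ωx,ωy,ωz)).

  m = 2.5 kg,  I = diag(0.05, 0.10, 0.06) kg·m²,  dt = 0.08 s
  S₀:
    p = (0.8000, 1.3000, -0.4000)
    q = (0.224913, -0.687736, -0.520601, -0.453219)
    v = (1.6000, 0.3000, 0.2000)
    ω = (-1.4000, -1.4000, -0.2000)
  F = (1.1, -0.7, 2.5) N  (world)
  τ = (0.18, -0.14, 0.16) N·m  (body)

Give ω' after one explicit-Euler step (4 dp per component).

ω' = (-1.0941, -1.5098, -0.1173)

precession coupling ω×(Iω) = (-0.0112, -0.0028, 0.0980)
α = I⁻¹(τ − ω×Iω) = (3.8240, -1.3720, 1.0333)
ω + α·dt = (-1.0941, -1.5098, -0.1173)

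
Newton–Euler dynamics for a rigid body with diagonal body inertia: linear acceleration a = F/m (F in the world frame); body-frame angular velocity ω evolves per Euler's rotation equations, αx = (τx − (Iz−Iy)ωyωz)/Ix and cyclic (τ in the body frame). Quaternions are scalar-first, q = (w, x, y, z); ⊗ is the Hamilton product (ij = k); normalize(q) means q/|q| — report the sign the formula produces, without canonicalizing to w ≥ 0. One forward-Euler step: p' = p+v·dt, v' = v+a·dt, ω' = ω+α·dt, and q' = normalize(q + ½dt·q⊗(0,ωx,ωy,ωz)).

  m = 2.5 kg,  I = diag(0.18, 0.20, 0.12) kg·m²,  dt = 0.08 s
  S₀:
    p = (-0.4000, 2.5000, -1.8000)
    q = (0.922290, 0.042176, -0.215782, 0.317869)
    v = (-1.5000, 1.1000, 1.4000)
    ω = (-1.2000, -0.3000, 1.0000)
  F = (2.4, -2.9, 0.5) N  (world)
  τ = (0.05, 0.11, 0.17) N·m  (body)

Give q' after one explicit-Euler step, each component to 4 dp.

q⊗(0,ω) = (-0.3319924, -1.2271693, -0.7003058, 0.6506988)
q' = normalize(q + ½dt·q⊗(0,ω)) = (0.9072, -0.0069, -0.2433, 0.3432)

q' = (0.9072, -0.0069, -0.2433, 0.3432)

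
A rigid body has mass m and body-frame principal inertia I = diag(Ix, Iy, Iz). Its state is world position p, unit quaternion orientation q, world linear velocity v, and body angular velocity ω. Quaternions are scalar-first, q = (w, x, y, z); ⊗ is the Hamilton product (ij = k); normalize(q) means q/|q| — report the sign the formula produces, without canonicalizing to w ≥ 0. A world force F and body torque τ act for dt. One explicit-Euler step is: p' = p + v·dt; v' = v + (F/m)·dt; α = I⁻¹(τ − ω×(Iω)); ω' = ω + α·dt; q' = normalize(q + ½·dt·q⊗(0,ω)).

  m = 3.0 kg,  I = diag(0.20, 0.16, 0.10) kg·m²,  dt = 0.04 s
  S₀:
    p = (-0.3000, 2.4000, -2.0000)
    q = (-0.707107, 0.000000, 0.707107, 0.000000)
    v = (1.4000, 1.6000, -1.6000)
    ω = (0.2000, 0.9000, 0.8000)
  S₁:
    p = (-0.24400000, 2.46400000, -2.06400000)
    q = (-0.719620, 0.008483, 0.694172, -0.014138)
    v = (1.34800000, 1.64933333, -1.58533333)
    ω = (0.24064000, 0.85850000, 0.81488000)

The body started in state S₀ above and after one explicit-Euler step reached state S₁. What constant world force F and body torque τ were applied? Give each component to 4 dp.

F = (-3.9000, 3.7000, 1.1000)
τ = (0.1600, -0.1500, 0.0300)

velocity change Δv = (-0.05200000, 0.04933333, 0.01466667)
F = m·Δv/dt = (-3.9000, 3.7000, 1.1000)
rate change Δω = (0.04064000, -0.04150000, 0.01488000)
gyro term ω₀×Iω₀ = (-0.0432, 0.0160, -0.0072)
τ = I·(Δω/dt) + ω₀×(Iω₀) = (0.1600, -0.1500, 0.0300)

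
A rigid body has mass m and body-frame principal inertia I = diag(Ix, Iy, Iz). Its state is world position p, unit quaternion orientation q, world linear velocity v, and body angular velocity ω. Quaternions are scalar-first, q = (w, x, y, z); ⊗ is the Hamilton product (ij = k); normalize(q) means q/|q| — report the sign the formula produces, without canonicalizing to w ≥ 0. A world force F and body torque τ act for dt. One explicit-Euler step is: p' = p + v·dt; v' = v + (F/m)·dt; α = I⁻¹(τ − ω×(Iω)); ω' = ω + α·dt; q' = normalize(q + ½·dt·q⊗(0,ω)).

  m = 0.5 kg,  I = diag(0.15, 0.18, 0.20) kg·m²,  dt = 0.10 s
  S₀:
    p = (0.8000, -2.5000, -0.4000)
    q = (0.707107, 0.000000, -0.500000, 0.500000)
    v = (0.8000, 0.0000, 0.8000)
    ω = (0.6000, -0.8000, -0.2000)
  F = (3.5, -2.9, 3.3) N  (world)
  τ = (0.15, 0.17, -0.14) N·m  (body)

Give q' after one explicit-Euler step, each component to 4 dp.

q' = (0.6912, 0.0462, -0.5126, 0.5073)

q⊗(0,ω) = (-0.3000000, 0.9242642, -0.2656856, 0.1585786)
q + ½dt·q⊗(0,ω), renormalized = (0.6912, 0.0462, -0.5126, 0.5073)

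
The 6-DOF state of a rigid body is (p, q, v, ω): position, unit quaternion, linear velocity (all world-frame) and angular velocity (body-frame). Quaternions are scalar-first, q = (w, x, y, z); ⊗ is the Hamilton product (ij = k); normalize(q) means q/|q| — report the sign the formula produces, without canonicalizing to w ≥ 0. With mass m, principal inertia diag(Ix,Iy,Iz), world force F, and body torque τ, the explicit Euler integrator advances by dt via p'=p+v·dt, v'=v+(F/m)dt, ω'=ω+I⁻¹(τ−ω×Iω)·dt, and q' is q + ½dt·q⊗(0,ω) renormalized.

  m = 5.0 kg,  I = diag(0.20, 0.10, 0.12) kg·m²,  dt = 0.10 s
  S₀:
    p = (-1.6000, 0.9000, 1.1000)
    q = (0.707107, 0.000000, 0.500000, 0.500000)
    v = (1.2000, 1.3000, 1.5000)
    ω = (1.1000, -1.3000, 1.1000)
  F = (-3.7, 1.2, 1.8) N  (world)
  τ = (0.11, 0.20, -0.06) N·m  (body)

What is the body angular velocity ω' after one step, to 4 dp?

(τ − ω×Iω)/I = (0.6930, 1.0320, -1.6917)
ω + α·dt = (1.1693, -1.1968, 0.9308)

ω' = (1.1693, -1.1968, 0.9308)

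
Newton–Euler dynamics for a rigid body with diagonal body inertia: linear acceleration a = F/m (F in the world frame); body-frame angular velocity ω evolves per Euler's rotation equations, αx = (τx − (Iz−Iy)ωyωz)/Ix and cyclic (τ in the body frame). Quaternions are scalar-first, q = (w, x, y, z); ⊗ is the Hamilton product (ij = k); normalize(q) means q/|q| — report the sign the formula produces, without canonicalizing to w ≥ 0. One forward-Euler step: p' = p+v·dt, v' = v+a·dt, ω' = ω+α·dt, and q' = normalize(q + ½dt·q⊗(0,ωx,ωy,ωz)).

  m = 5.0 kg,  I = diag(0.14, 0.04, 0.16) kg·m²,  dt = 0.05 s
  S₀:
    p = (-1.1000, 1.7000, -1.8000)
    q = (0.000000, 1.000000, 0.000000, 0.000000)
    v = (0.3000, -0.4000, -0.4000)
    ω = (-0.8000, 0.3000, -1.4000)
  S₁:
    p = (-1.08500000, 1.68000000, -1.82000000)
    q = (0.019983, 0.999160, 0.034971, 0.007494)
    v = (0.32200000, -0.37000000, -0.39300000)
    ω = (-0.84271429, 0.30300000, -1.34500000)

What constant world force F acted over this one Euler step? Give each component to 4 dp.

F = (2.2000, 3.0000, 0.7000)

v₁ − v₀ = (0.02200000, 0.03000000, 0.00700000)
F = m·Δv/dt = (2.2000, 3.0000, 0.7000)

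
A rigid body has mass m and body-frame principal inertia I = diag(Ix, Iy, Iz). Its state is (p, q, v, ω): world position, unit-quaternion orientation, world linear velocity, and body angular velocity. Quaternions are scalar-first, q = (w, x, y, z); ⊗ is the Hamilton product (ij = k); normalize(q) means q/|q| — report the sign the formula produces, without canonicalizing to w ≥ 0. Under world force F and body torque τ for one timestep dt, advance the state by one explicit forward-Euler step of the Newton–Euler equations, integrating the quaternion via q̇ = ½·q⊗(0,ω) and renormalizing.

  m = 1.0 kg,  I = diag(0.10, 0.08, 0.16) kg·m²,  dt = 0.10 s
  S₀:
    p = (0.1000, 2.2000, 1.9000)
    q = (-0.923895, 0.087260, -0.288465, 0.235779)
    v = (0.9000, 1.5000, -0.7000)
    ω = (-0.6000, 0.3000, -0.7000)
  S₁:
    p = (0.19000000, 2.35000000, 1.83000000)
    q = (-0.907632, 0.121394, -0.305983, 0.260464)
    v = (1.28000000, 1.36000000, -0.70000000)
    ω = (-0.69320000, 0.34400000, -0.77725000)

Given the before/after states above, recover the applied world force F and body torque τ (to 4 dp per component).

v₁ − v₀ = (0.38000000, -0.14000000, 0.00000000)
F = m·Δv/dt = (3.8000, -1.4000, 0.0000)
ω₁ − ω₀ = (-0.09320000, 0.04400000, -0.07725000)
gyro term ω₀×Iω₀ = (-0.0168, -0.0252, 0.0036)
applied torque τ = (-0.1100, 0.0100, -0.1200)

F = (3.8000, -1.4000, 0.0000)
τ = (-0.1100, 0.0100, -0.1200)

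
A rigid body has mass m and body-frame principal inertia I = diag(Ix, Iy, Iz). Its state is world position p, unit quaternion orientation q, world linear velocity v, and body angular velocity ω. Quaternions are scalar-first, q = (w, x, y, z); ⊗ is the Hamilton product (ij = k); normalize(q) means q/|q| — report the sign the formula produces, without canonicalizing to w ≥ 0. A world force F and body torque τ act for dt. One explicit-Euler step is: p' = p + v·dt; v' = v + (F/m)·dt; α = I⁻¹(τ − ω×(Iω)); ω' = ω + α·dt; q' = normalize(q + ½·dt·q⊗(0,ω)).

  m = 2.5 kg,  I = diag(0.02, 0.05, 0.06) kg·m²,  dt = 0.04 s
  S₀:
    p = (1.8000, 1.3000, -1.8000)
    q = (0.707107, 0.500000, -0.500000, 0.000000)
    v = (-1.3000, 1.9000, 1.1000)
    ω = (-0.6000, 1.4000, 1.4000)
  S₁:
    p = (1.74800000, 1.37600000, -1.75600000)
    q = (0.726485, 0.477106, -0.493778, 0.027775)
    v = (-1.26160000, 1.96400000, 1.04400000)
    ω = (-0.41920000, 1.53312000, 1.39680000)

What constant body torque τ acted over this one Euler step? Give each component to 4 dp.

rate change Δω = (0.18080000, 0.13312000, -0.00320000)
precession coupling = (0.0196, 0.0336, -0.0252)
applied torque τ = (0.1100, 0.2000, -0.0300)

τ = (0.1100, 0.2000, -0.0300)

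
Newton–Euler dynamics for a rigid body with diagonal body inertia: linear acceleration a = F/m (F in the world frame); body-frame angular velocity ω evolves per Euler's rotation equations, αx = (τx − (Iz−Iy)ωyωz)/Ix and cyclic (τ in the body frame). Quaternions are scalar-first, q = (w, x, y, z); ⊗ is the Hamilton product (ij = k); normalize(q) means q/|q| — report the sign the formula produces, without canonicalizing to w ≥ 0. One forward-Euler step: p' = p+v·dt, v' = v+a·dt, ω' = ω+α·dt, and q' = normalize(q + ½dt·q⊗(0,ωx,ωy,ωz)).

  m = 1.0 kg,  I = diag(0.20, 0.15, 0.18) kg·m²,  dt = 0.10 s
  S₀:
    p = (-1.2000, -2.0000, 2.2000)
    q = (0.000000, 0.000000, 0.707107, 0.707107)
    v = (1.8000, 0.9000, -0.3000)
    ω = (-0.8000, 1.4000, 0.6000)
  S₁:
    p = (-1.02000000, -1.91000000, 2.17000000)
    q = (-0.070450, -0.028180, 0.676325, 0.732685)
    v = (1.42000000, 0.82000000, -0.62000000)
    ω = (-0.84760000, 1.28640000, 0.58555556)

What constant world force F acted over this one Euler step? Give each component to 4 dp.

F = (-3.8000, -0.8000, -3.2000)

Δv = v₁−v₀ = (-0.38000000, -0.08000000, -0.32000000)
applied force F = (-3.8000, -0.8000, -3.2000)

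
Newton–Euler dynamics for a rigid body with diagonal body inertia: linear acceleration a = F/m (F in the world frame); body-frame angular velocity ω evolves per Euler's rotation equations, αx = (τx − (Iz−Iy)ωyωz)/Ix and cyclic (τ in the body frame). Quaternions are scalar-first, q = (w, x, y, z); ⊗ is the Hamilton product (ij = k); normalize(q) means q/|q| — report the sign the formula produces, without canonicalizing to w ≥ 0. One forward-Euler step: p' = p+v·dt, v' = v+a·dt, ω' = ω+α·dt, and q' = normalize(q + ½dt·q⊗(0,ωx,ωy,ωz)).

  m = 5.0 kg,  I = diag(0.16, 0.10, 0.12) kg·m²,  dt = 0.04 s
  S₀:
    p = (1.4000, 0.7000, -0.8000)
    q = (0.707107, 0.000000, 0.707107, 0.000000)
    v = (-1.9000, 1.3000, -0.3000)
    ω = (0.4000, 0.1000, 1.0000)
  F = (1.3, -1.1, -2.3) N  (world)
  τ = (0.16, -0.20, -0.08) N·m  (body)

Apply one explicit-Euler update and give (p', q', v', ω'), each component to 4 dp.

p' = (1.3240, 0.7520, -0.8120)
q' = (0.7055, 0.0198, 0.7084, 0.0085)
v' = (-1.8896, 1.2912, -0.3184)
ω' = (0.4395, 0.0136, 0.9741)

precession coupling ω×(Iω) = (0.0020, 0.0160, -0.0024)
(τ − ω×Iω)/I = (0.9875, -2.1600, -0.6467)
ω' = ω + α·dt = (0.4395, 0.0136, 0.9741)
q⊗(0,ω) = (-0.0707107, 0.9899498, 0.0707107, 0.4242642)
q + ½dt·q⊗(0,ω), renormalized = (0.7055, 0.0198, 0.7084, 0.0085)
a = F/m = (0.2600, -0.2200, -0.4600)
p' = p + v·dt = (1.3240, 0.7520, -0.8120)
v' = v + a·dt = (-1.8896, 1.2912, -0.3184)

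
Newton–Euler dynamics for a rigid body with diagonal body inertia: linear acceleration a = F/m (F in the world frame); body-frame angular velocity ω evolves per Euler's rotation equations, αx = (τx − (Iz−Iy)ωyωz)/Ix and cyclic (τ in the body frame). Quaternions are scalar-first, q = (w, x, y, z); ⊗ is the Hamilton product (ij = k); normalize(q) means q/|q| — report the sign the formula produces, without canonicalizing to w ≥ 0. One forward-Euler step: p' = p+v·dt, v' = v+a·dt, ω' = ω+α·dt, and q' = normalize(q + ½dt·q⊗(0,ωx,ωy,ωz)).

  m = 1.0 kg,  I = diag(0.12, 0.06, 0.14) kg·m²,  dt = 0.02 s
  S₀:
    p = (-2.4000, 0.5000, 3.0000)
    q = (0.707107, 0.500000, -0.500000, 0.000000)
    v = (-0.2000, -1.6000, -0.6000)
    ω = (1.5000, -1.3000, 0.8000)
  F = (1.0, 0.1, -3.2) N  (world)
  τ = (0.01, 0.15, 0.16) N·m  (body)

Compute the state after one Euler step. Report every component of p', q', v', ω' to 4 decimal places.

new position p' = (-2.4040, 0.4680, 2.9880)
v + (F/m)dt = (-0.1800, -1.5980, -0.6640)
precession coupling ω×(Iω) = (-0.0832, -0.0240, 0.1170)
α = I⁻¹(τ − ω×Iω) = (0.7767, 2.9000, 0.3071)
new body rate ω' = (1.5155, -1.2420, 0.8061)
2q̇ = q⊗(0,ω) = (-1.4000000, 0.6606605, -1.3192391, 0.6656856)
updated quaternion q' = (0.6929, 0.5065, -0.5131, 0.0067)

p' = (-2.4040, 0.4680, 2.9880)
q' = (0.6929, 0.5065, -0.5131, 0.0067)
v' = (-0.1800, -1.5980, -0.6640)
ω' = (1.5155, -1.2420, 0.8061)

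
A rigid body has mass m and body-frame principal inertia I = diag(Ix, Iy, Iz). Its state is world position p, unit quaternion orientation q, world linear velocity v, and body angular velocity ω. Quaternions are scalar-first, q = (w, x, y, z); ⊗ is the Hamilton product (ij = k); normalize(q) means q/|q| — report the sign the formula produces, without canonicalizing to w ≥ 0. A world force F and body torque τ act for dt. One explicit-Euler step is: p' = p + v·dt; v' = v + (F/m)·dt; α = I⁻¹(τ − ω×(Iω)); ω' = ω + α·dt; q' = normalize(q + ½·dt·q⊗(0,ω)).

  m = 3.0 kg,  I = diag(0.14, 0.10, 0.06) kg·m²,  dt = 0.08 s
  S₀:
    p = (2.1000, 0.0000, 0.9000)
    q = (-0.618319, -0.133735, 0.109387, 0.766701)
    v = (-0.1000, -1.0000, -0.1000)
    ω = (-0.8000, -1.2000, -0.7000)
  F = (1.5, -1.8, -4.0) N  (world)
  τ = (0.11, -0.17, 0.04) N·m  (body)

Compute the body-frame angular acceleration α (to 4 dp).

gyro term ω×Iω = (-0.0336, 0.0448, -0.0384)
angular accel α = (1.0257, -2.1480, 1.3067)

α = (1.0257, -2.1480, 1.3067)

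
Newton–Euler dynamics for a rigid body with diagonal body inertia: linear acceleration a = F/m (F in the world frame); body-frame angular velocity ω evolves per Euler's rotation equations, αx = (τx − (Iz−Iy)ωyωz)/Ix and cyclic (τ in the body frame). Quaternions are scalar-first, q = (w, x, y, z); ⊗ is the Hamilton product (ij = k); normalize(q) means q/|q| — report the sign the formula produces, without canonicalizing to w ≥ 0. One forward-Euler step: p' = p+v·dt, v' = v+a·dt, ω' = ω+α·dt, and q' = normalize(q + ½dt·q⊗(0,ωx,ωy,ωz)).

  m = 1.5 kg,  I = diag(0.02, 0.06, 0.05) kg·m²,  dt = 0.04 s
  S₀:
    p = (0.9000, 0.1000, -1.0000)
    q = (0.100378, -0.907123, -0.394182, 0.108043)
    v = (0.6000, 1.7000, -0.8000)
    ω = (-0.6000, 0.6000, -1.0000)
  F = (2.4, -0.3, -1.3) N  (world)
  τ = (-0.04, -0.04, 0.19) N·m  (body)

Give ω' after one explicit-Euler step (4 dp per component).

gyro term ω×Iω = (0.0060, -0.0180, -0.0144)
angular accel α = (-2.3000, -0.3667, 4.0880)
ω + α·dt = (-0.6920, 0.5853, -0.8365)

ω' = (-0.6920, 0.5853, -0.8365)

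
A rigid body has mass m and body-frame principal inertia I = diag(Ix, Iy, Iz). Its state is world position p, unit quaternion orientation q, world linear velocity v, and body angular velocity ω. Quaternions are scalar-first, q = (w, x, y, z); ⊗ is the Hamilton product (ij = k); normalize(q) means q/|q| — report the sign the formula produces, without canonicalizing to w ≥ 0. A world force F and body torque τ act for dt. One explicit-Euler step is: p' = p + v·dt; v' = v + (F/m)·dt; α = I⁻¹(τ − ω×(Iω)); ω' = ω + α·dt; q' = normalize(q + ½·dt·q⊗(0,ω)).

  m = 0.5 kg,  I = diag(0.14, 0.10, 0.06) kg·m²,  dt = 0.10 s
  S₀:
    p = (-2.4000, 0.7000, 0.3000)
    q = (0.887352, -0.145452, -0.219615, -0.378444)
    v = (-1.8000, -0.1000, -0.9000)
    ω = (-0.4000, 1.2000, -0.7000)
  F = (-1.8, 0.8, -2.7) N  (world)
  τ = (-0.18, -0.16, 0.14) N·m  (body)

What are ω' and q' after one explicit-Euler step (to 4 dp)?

α = I⁻¹(τ − ω×Iω) = (-1.5257, -1.8240, 2.0133)
ω' = ω + α·dt = (-0.5526, 1.0176, -0.4987)
Hamilton product q⊗(0,ω) = (-0.0595536, 0.2529225, 1.1143836, -0.8835348)
q' = normalize(q + ½dt·q⊗(0,ω)) = (0.8821, -0.1325, -0.1635, -0.4215)

ω' = (-0.5526, 1.0176, -0.4987)
q' = (0.8821, -0.1325, -0.1635, -0.4215)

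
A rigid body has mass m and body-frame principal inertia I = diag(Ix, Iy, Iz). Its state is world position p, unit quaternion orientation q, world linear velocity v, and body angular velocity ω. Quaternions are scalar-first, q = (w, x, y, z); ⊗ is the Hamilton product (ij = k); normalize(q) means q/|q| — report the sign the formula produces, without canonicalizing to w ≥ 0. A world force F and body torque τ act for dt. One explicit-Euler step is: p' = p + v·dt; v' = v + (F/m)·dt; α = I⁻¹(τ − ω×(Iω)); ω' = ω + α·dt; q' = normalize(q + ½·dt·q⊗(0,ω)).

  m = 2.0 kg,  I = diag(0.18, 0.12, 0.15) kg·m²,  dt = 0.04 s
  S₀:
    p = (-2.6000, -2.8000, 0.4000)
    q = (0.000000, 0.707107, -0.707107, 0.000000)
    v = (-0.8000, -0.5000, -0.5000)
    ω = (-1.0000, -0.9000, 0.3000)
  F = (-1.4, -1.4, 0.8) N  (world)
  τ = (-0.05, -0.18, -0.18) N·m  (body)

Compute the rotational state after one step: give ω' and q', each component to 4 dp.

ω' = (-1.0093, -0.9570, 0.2664)
q' = (0.0014, 0.7026, -0.7111, -0.0269)

precession coupling ω×(Iω) = (-0.0081, -0.0090, -0.0540)
α = I⁻¹(τ − ω×Iω) = (-0.2328, -1.4250, -0.8400)
ω' = ω + α·dt = (-1.0093, -0.9570, 0.2664)
q⊗(0,ω) = (0.0707107, -0.2121321, -0.2121321, -1.3435033)
updated quaternion q' = (0.0014, 0.7026, -0.7111, -0.0269)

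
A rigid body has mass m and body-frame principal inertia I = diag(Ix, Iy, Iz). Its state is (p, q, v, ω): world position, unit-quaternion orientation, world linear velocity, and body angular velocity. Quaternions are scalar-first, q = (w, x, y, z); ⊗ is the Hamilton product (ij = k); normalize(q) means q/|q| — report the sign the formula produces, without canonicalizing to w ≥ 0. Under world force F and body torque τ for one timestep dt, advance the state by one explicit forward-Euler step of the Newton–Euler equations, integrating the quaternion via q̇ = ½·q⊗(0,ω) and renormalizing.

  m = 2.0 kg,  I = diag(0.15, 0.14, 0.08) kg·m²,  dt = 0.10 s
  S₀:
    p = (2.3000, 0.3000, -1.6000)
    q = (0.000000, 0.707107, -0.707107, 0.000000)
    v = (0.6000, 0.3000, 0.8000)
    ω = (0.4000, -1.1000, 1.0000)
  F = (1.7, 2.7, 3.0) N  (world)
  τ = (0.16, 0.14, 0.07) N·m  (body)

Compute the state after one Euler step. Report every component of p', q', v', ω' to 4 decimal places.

gyro term ω×Iω = (0.0660, 0.0280, 0.0044)
(τ − ω×Iω)/I = (0.6267, 0.8000, 0.8200)
ω' = ω + α·dt = (0.4627, -1.0200, 1.0820)
Hamilton product q⊗(0,ω) = (-1.0606605, -0.7071070, -0.7071070, -0.4949749)
updated quaternion q' = (-0.0529, 0.6698, -0.7403, -0.0247)
a = F/m = (0.8500, 1.3500, 1.5000)
p + v·dt = (2.3600, 0.3300, -1.5200)
v + (F/m)dt = (0.6850, 0.4350, 0.9500)

p' = (2.3600, 0.3300, -1.5200)
q' = (-0.0529, 0.6698, -0.7403, -0.0247)
v' = (0.6850, 0.4350, 0.9500)
ω' = (0.4627, -1.0200, 1.0820)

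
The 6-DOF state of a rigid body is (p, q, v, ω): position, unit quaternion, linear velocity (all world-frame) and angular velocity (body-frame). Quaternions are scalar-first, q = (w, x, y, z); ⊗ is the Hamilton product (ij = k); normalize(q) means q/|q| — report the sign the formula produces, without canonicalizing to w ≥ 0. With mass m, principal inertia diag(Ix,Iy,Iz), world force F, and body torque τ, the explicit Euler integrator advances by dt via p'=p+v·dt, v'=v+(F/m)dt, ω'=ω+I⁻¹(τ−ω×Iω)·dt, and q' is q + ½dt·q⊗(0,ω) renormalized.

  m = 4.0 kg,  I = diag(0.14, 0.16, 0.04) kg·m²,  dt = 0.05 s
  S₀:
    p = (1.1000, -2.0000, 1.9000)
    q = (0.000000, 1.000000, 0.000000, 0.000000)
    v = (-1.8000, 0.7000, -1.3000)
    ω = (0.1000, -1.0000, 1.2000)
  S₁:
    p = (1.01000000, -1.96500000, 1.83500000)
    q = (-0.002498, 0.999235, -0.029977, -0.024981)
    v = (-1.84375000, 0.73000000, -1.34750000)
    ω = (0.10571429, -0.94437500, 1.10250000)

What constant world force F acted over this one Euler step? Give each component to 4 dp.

Δv = v₁−v₀ = (-0.04375000, 0.03000000, -0.04750000)
m·(v₁−v₀)/dt = (-3.5000, 2.4000, -3.8000)

F = (-3.5000, 2.4000, -3.8000)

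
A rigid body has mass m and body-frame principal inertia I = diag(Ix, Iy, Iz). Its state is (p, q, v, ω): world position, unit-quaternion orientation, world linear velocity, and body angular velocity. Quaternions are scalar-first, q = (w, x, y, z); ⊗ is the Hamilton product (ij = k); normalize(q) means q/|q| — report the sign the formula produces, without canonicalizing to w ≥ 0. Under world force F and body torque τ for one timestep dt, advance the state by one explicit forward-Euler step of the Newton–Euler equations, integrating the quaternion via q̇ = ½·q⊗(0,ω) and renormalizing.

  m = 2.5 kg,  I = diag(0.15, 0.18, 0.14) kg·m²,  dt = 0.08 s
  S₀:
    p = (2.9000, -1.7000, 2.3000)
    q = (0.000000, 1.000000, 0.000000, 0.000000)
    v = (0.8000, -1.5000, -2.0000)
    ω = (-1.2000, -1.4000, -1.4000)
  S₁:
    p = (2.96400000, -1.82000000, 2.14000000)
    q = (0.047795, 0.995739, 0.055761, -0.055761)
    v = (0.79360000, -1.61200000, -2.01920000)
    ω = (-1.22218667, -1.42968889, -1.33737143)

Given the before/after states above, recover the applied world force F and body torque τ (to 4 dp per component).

velocity change Δv = (-0.00640000, -0.11200000, -0.01920000)
m·(v₁−v₀)/dt = (-0.2000, -3.5000, -0.6000)
Δω = ω₁−ω₀ = (-0.02218667, -0.02968889, 0.06262857)
ω₀×(Iω₀) = (-0.0784, 0.0168, 0.0504)
τ = I·(Δω/dt) + ω₀×(Iω₀) = (-0.1200, -0.0500, 0.1600)

F = (-0.2000, -3.5000, -0.6000)
τ = (-0.1200, -0.0500, 0.1600)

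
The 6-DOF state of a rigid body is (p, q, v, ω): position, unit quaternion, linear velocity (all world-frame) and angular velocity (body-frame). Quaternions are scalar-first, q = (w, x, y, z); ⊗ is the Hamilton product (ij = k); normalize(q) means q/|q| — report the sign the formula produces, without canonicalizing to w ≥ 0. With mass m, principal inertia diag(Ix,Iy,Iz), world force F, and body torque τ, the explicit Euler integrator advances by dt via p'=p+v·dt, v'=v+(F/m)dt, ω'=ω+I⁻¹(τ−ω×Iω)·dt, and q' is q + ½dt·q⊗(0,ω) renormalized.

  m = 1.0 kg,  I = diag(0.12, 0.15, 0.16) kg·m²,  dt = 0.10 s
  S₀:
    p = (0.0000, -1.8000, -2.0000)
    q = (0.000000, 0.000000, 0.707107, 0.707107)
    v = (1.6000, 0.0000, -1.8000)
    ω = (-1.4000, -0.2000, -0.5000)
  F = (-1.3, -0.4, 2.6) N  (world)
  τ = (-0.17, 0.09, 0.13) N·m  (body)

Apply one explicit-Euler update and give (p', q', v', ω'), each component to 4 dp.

p' = (0.1600, -1.8000, -2.1800)
q' = (0.0247, -0.0106, 0.6558, 0.7545)
v' = (1.4700, -0.0400, -1.5400)
ω' = (-1.5425, -0.1213, -0.4240)

precession coupling ω×(Iω) = (0.0010, -0.0280, 0.0084)
(τ − ω×Iω)/I = (-1.4250, 0.7867, 0.7600)
ω' = ω + α·dt = (-1.5425, -0.1213, -0.4240)
2q̇ = q⊗(0,ω) = (0.4949749, -0.2121321, -0.9899498, 0.9899498)
q + ½dt·q⊗(0,ω), renormalized = (0.0247, -0.0106, 0.6558, 0.7545)
linear accel F/m = (-1.3000, -0.4000, 2.6000)
new position p' = (0.1600, -1.8000, -2.1800)
new velocity v' = (1.4700, -0.0400, -1.5400)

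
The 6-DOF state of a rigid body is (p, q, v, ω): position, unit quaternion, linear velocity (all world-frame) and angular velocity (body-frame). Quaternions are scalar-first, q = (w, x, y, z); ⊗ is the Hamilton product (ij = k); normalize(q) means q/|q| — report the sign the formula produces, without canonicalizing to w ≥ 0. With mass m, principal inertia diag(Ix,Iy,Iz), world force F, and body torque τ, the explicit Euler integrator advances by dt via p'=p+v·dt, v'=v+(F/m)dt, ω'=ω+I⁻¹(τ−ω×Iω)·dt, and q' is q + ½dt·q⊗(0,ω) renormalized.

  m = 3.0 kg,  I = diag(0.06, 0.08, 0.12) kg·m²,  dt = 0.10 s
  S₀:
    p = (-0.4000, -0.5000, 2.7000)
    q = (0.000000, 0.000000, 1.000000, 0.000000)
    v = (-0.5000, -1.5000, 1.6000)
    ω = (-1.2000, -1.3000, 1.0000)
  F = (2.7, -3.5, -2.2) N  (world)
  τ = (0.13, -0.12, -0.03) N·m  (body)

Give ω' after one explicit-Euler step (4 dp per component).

(τ − ω×Iω)/I = (3.0333, -2.4000, -0.5100)
ω' = ω + α·dt = (-0.8967, -1.5400, 0.9490)

ω' = (-0.8967, -1.5400, 0.9490)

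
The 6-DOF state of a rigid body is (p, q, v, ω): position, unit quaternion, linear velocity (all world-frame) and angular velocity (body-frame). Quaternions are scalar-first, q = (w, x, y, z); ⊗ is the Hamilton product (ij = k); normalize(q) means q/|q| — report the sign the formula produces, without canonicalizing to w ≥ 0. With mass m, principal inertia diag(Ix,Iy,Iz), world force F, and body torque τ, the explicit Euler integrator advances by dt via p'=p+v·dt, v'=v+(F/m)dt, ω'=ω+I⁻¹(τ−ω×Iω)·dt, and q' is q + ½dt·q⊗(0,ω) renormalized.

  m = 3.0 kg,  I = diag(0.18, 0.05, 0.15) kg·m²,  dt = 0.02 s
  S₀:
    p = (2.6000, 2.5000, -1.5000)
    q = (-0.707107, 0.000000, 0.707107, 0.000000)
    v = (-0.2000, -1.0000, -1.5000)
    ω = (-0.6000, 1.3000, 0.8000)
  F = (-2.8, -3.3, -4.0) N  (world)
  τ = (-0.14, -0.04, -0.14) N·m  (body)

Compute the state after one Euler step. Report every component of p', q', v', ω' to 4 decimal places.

p' = (2.5960, 2.4800, -1.5300)
q' = (-0.7162, 0.0099, 0.6978, -0.0014)
v' = (-0.2187, -1.0220, -1.5267)
ω' = (-0.6271, 1.2898, 0.7678)

new position p' = (2.5960, 2.4800, -1.5300)
new velocity v' = (-0.2187, -1.0220, -1.5267)
precession coupling ω×(Iω) = (0.1040, -0.0144, 0.1014)
angular accel α = (-1.3556, -0.5120, -1.6093)
new body rate ω' = (-0.6271, 1.2898, 0.7678)
Hamilton product q⊗(0,ω) = (-0.9192391, 0.9899498, -0.9192391, -0.1414214)
q + ½dt·q⊗(0,ω), renormalized = (-0.7162, 0.0099, 0.6978, -0.0014)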